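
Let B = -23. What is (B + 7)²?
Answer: 256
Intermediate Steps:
(B + 7)² = (-23 + 7)² = (-16)² = 256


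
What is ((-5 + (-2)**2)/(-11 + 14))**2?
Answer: 1/9 ≈ 0.11111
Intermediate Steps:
((-5 + (-2)**2)/(-11 + 14))**2 = ((-5 + 4)/3)**2 = (-1*1/3)**2 = (-1/3)**2 = 1/9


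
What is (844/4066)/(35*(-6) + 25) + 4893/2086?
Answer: 262771639/112079290 ≈ 2.3445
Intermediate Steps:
(844/4066)/(35*(-6) + 25) + 4893/2086 = (844*(1/4066))/(-210 + 25) + 4893*(1/2086) = (422/2033)/(-185) + 699/298 = (422/2033)*(-1/185) + 699/298 = -422/376105 + 699/298 = 262771639/112079290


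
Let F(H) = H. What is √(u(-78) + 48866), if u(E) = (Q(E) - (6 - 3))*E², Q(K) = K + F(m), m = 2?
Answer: I*√431770 ≈ 657.09*I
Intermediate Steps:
Q(K) = 2 + K (Q(K) = K + 2 = 2 + K)
u(E) = E²*(-1 + E) (u(E) = ((2 + E) - (6 - 3))*E² = ((2 + E) - 1*3)*E² = ((2 + E) - 3)*E² = (-1 + E)*E² = E²*(-1 + E))
√(u(-78) + 48866) = √((-78)²*(-1 - 78) + 48866) = √(6084*(-79) + 48866) = √(-480636 + 48866) = √(-431770) = I*√431770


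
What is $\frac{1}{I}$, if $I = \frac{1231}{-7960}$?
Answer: $- \frac{7960}{1231} \approx -6.4663$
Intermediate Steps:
$I = - \frac{1231}{7960}$ ($I = 1231 \left(- \frac{1}{7960}\right) = - \frac{1231}{7960} \approx -0.15465$)
$\frac{1}{I} = \frac{1}{- \frac{1231}{7960}} = - \frac{7960}{1231}$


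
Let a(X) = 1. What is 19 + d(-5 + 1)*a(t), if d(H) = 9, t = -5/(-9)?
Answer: 28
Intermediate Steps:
t = 5/9 (t = -5*(-⅑) = 5/9 ≈ 0.55556)
19 + d(-5 + 1)*a(t) = 19 + 9*1 = 19 + 9 = 28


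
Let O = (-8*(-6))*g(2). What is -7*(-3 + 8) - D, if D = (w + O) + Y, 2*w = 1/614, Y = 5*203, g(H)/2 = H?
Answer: -1525177/1228 ≈ -1242.0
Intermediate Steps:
g(H) = 2*H
Y = 1015
O = 192 (O = (-8*(-6))*(2*2) = 48*4 = 192)
w = 1/1228 (w = (½)/614 = (½)*(1/614) = 1/1228 ≈ 0.00081433)
D = 1482197/1228 (D = (1/1228 + 192) + 1015 = 235777/1228 + 1015 = 1482197/1228 ≈ 1207.0)
-7*(-3 + 8) - D = -7*(-3 + 8) - 1*1482197/1228 = -7*5 - 1482197/1228 = -35 - 1482197/1228 = -1525177/1228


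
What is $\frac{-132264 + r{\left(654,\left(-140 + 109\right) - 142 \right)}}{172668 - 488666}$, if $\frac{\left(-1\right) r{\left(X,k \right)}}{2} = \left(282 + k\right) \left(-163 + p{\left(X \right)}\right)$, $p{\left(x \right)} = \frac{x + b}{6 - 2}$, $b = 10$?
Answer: $\frac{66459}{157999} \approx 0.42063$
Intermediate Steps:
$p{\left(x \right)} = \frac{5}{2} + \frac{x}{4}$ ($p{\left(x \right)} = \frac{x + 10}{6 - 2} = \frac{10 + x}{4} = \left(10 + x\right) \frac{1}{4} = \frac{5}{2} + \frac{x}{4}$)
$r{\left(X,k \right)} = - 2 \left(282 + k\right) \left(- \frac{321}{2} + \frac{X}{4}\right)$ ($r{\left(X,k \right)} = - 2 \left(282 + k\right) \left(-163 + \left(\frac{5}{2} + \frac{X}{4}\right)\right) = - 2 \left(282 + k\right) \left(- \frac{321}{2} + \frac{X}{4}\right)$)
$\frac{-132264 + r{\left(654,\left(-140 + 109\right) - 142 \right)}}{172668 - 488666} = \frac{-132264 + \left(90522 - 92214 + 321 \left(\left(-140 + 109\right) - 142\right) - 327 \left(\left(-140 + 109\right) - 142\right)\right)}{172668 - 488666} = \frac{-132264 + \left(90522 - 92214 + 321 \left(-31 - 142\right) - 327 \left(-31 - 142\right)\right)}{-315998} = \left(-132264 + \left(90522 - 92214 + 321 \left(-173\right) - 327 \left(-173\right)\right)\right) \left(- \frac{1}{315998}\right) = \left(-132264 + \left(90522 - 92214 - 55533 + 56571\right)\right) \left(- \frac{1}{315998}\right) = \left(-132264 - 654\right) \left(- \frac{1}{315998}\right) = \left(-132918\right) \left(- \frac{1}{315998}\right) = \frac{66459}{157999}$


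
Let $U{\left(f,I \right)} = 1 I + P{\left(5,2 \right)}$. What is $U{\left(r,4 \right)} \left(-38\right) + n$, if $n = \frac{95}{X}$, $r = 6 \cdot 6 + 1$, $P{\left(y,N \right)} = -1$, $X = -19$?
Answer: $-119$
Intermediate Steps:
$r = 37$ ($r = 36 + 1 = 37$)
$U{\left(f,I \right)} = -1 + I$ ($U{\left(f,I \right)} = 1 I - 1 = I - 1 = -1 + I$)
$n = -5$ ($n = \frac{95}{-19} = 95 \left(- \frac{1}{19}\right) = -5$)
$U{\left(r,4 \right)} \left(-38\right) + n = \left(-1 + 4\right) \left(-38\right) - 5 = 3 \left(-38\right) - 5 = -114 - 5 = -119$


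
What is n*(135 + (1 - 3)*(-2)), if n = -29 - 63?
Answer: -12788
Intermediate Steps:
n = -92
n*(135 + (1 - 3)*(-2)) = -92*(135 + (1 - 3)*(-2)) = -92*(135 - 2*(-2)) = -92*(135 + 4) = -92*139 = -12788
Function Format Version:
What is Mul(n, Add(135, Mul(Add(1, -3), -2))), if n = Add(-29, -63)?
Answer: -12788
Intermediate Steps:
n = -92
Mul(n, Add(135, Mul(Add(1, -3), -2))) = Mul(-92, Add(135, Mul(Add(1, -3), -2))) = Mul(-92, Add(135, Mul(-2, -2))) = Mul(-92, Add(135, 4)) = Mul(-92, 139) = -12788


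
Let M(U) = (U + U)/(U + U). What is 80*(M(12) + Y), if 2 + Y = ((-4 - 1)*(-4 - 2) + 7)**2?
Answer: 109440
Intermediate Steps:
M(U) = 1 (M(U) = (2*U)/((2*U)) = (2*U)*(1/(2*U)) = 1)
Y = 1367 (Y = -2 + ((-4 - 1)*(-4 - 2) + 7)**2 = -2 + (-5*(-6) + 7)**2 = -2 + (30 + 7)**2 = -2 + 37**2 = -2 + 1369 = 1367)
80*(M(12) + Y) = 80*(1 + 1367) = 80*1368 = 109440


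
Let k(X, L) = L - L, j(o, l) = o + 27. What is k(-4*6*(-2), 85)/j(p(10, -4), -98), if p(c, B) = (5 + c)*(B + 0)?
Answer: 0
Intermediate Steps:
p(c, B) = B*(5 + c) (p(c, B) = (5 + c)*B = B*(5 + c))
j(o, l) = 27 + o
k(X, L) = 0
k(-4*6*(-2), 85)/j(p(10, -4), -98) = 0/(27 - 4*(5 + 10)) = 0/(27 - 4*15) = 0/(27 - 60) = 0/(-33) = 0*(-1/33) = 0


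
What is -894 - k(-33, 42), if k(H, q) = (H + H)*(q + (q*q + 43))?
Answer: 121140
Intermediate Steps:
k(H, q) = 2*H*(43 + q + q**2) (k(H, q) = (2*H)*(q + (q**2 + 43)) = (2*H)*(q + (43 + q**2)) = (2*H)*(43 + q + q**2) = 2*H*(43 + q + q**2))
-894 - k(-33, 42) = -894 - 2*(-33)*(43 + 42 + 42**2) = -894 - 2*(-33)*(43 + 42 + 1764) = -894 - 2*(-33)*1849 = -894 - 1*(-122034) = -894 + 122034 = 121140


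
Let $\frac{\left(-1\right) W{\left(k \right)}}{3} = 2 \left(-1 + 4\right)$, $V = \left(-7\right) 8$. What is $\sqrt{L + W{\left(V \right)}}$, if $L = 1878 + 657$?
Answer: $\sqrt{2517} \approx 50.17$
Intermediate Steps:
$V = -56$
$W{\left(k \right)} = -18$ ($W{\left(k \right)} = - 3 \cdot 2 \left(-1 + 4\right) = - 3 \cdot 2 \cdot 3 = \left(-3\right) 6 = -18$)
$L = 2535$
$\sqrt{L + W{\left(V \right)}} = \sqrt{2535 - 18} = \sqrt{2517}$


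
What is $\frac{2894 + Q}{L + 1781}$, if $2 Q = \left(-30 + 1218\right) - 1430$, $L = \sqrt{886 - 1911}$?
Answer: $\frac{4938713}{3172986} - \frac{13865 i \sqrt{41}}{3172986} \approx 1.5565 - 0.02798 i$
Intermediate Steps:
$L = 5 i \sqrt{41}$ ($L = \sqrt{-1025} = 5 i \sqrt{41} \approx 32.016 i$)
$Q = -121$ ($Q = \frac{\left(-30 + 1218\right) - 1430}{2} = \frac{1188 - 1430}{2} = \frac{1}{2} \left(-242\right) = -121$)
$\frac{2894 + Q}{L + 1781} = \frac{2894 - 121}{5 i \sqrt{41} + 1781} = \frac{2773}{1781 + 5 i \sqrt{41}}$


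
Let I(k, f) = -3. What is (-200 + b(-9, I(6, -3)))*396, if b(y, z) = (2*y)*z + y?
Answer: -61380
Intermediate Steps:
b(y, z) = y + 2*y*z (b(y, z) = 2*y*z + y = y + 2*y*z)
(-200 + b(-9, I(6, -3)))*396 = (-200 - 9*(1 + 2*(-3)))*396 = (-200 - 9*(1 - 6))*396 = (-200 - 9*(-5))*396 = (-200 + 45)*396 = -155*396 = -61380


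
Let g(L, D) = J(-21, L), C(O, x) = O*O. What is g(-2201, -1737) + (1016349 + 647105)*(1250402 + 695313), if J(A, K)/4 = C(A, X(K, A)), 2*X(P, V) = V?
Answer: 3236607401374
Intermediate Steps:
X(P, V) = V/2
C(O, x) = O**2
J(A, K) = 4*A**2
g(L, D) = 1764 (g(L, D) = 4*(-21)**2 = 4*441 = 1764)
g(-2201, -1737) + (1016349 + 647105)*(1250402 + 695313) = 1764 + (1016349 + 647105)*(1250402 + 695313) = 1764 + 1663454*1945715 = 1764 + 3236607399610 = 3236607401374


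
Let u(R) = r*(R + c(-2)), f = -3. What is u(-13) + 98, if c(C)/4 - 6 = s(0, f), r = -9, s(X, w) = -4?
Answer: 143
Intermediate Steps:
c(C) = 8 (c(C) = 24 + 4*(-4) = 24 - 16 = 8)
u(R) = -72 - 9*R (u(R) = -9*(R + 8) = -9*(8 + R) = -72 - 9*R)
u(-13) + 98 = (-72 - 9*(-13)) + 98 = (-72 + 117) + 98 = 45 + 98 = 143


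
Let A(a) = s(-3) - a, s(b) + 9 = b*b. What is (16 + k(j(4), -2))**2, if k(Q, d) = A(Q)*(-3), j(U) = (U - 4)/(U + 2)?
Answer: 256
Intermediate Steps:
s(b) = -9 + b**2 (s(b) = -9 + b*b = -9 + b**2)
A(a) = -a (A(a) = (-9 + (-3)**2) - a = (-9 + 9) - a = 0 - a = -a)
j(U) = (-4 + U)/(2 + U)
k(Q, d) = 3*Q (k(Q, d) = -Q*(-3) = 3*Q)
(16 + k(j(4), -2))**2 = (16 + 3*((-4 + 4)/(2 + 4)))**2 = (16 + 3*(0/6))**2 = (16 + 3*((1/6)*0))**2 = (16 + 3*0)**2 = (16 + 0)**2 = 16**2 = 256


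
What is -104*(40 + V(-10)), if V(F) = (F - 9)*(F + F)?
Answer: -43680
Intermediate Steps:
V(F) = 2*F*(-9 + F) (V(F) = (-9 + F)*(2*F) = 2*F*(-9 + F))
-104*(40 + V(-10)) = -104*(40 + 2*(-10)*(-9 - 10)) = -104*(40 + 2*(-10)*(-19)) = -104*(40 + 380) = -104*420 = -43680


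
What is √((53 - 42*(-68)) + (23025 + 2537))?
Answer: √28471 ≈ 168.73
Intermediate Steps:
√((53 - 42*(-68)) + (23025 + 2537)) = √((53 + 2856) + 25562) = √(2909 + 25562) = √28471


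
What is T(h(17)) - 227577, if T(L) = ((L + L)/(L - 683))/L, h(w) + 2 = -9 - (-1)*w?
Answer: -154069631/677 ≈ -2.2758e+5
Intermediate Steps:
h(w) = -11 + w (h(w) = -2 + (-9 - (-1)*w) = -2 + (-9 + w) = -11 + w)
T(L) = 2/(-683 + L) (T(L) = ((2*L)/(-683 + L))/L = (2*L/(-683 + L))/L = 2/(-683 + L))
T(h(17)) - 227577 = 2/(-683 + (-11 + 17)) - 227577 = 2/(-683 + 6) - 227577 = 2/(-677) - 227577 = 2*(-1/677) - 227577 = -2/677 - 227577 = -154069631/677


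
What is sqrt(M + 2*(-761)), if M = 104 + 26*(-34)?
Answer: I*sqrt(2302) ≈ 47.979*I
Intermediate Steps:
M = -780 (M = 104 - 884 = -780)
sqrt(M + 2*(-761)) = sqrt(-780 + 2*(-761)) = sqrt(-780 - 1522) = sqrt(-2302) = I*sqrt(2302)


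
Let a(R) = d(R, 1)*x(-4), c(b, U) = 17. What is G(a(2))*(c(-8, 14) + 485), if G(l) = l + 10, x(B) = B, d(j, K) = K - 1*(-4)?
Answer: -5020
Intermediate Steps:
d(j, K) = 4 + K (d(j, K) = K + 4 = 4 + K)
a(R) = -20 (a(R) = (4 + 1)*(-4) = 5*(-4) = -20)
G(l) = 10 + l
G(a(2))*(c(-8, 14) + 485) = (10 - 20)*(17 + 485) = -10*502 = -5020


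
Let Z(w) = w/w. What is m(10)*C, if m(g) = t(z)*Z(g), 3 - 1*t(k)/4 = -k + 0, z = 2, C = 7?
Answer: 140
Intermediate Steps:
Z(w) = 1
t(k) = 12 + 4*k (t(k) = 12 - 4*(-k + 0) = 12 - (-4)*k = 12 + 4*k)
m(g) = 20 (m(g) = (12 + 4*2)*1 = (12 + 8)*1 = 20*1 = 20)
m(10)*C = 20*7 = 140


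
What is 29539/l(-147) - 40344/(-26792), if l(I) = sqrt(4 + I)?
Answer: 5043/3349 - 29539*I*sqrt(143)/143 ≈ 1.5058 - 2470.2*I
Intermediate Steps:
29539/l(-147) - 40344/(-26792) = 29539/(sqrt(4 - 147)) - 40344/(-26792) = 29539/(sqrt(-143)) - 40344*(-1/26792) = 29539/((I*sqrt(143))) + 5043/3349 = 29539*(-I*sqrt(143)/143) + 5043/3349 = -29539*I*sqrt(143)/143 + 5043/3349 = 5043/3349 - 29539*I*sqrt(143)/143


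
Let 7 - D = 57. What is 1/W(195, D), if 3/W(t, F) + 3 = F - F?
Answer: -1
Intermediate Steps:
D = -50 (D = 7 - 1*57 = 7 - 57 = -50)
W(t, F) = -1 (W(t, F) = 3/(-3 + (F - F)) = 3/(-3 + 0) = 3/(-3) = 3*(-⅓) = -1)
1/W(195, D) = 1/(-1) = -1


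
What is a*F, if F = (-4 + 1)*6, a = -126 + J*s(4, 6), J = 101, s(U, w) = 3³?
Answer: -46818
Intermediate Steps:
s(U, w) = 27
a = 2601 (a = -126 + 101*27 = -126 + 2727 = 2601)
F = -18 (F = -3*6 = -18)
a*F = 2601*(-18) = -46818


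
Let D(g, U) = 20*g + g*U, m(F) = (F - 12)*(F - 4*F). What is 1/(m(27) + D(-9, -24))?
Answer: -1/1179 ≈ -0.00084818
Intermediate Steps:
m(F) = -3*F*(-12 + F) (m(F) = (-12 + F)*(-3*F) = -3*F*(-12 + F))
D(g, U) = 20*g + U*g
1/(m(27) + D(-9, -24)) = 1/(3*27*(12 - 1*27) - 9*(20 - 24)) = 1/(3*27*(12 - 27) - 9*(-4)) = 1/(3*27*(-15) + 36) = 1/(-1215 + 36) = 1/(-1179) = -1/1179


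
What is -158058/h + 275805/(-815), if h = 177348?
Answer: -1634742747/4817954 ≈ -339.30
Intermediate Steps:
-158058/h + 275805/(-815) = -158058/177348 + 275805/(-815) = -158058*1/177348 + 275805*(-1/815) = -26343/29558 - 55161/163 = -1634742747/4817954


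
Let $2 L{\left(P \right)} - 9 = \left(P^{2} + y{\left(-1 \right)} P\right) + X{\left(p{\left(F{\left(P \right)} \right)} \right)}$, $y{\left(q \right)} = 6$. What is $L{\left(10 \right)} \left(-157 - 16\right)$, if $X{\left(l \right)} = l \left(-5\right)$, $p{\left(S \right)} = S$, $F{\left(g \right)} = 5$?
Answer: $-12456$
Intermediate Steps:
$X{\left(l \right)} = - 5 l$
$L{\left(P \right)} = -8 + \frac{P^{2}}{2} + 3 P$ ($L{\left(P \right)} = \frac{9}{2} + \frac{\left(P^{2} + 6 P\right) - 25}{2} = \frac{9}{2} + \frac{-25 + P^{2} + 6 P}{2} = \frac{9}{2} + \left(- \frac{25}{2} + \frac{P^{2}}{2} + 3 P\right) = -8 + \frac{P^{2}}{2} + 3 P$)
$L{\left(10 \right)} \left(-157 - 16\right) = \left(-8 + \frac{10^{2}}{2} + 3 \cdot 10\right) \left(-157 - 16\right) = \left(-8 + \frac{1}{2} \cdot 100 + 30\right) \left(-173\right) = \left(-8 + 50 + 30\right) \left(-173\right) = 72 \left(-173\right) = -12456$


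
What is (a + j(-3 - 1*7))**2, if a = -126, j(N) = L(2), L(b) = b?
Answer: 15376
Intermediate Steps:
j(N) = 2
(a + j(-3 - 1*7))**2 = (-126 + 2)**2 = (-124)**2 = 15376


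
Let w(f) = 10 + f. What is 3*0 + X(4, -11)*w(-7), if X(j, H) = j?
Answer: 12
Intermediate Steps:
3*0 + X(4, -11)*w(-7) = 3*0 + 4*(10 - 7) = 0 + 4*3 = 0 + 12 = 12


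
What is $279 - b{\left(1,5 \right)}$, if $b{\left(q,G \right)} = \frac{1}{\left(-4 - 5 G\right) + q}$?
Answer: $\frac{7813}{28} \approx 279.04$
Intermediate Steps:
$b{\left(q,G \right)} = \frac{1}{-4 + q - 5 G}$
$279 - b{\left(1,5 \right)} = 279 - \frac{1}{-4 + 1 - 25} = 279 - \frac{1}{-28} = 279 - - \frac{1}{28} = 279 + \frac{1}{28} = \frac{7813}{28}$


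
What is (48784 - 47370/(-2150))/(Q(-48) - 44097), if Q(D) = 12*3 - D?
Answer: -10493297/9462795 ≈ -1.1089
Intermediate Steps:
Q(D) = 36 - D
(48784 - 47370/(-2150))/(Q(-48) - 44097) = (48784 - 47370/(-2150))/((36 - 1*(-48)) - 44097) = (48784 - 47370*(-1/2150))/((36 + 48) - 44097) = (48784 + 4737/215)/(84 - 44097) = (10493297/215)/(-44013) = (10493297/215)*(-1/44013) = -10493297/9462795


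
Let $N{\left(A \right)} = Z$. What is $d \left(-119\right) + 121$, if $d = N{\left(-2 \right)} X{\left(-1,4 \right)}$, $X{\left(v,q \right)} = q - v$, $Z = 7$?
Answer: $-4044$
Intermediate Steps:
$N{\left(A \right)} = 7$
$d = 35$ ($d = 7 \left(4 - -1\right) = 7 \left(4 + 1\right) = 7 \cdot 5 = 35$)
$d \left(-119\right) + 121 = 35 \left(-119\right) + 121 = -4165 + 121 = -4044$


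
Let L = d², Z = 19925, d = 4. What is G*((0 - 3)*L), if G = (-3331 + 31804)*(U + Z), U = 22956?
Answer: -58605634224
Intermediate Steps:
L = 16 (L = 4² = 16)
G = 1220950713 (G = (-3331 + 31804)*(22956 + 19925) = 28473*42881 = 1220950713)
G*((0 - 3)*L) = 1220950713*((0 - 3)*16) = 1220950713*(-3*16) = 1220950713*(-48) = -58605634224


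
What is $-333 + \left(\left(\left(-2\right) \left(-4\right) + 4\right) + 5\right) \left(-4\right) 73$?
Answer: $-5297$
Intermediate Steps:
$-333 + \left(\left(\left(-2\right) \left(-4\right) + 4\right) + 5\right) \left(-4\right) 73 = -333 + \left(\left(8 + 4\right) + 5\right) \left(-4\right) 73 = -333 + \left(12 + 5\right) \left(-4\right) 73 = -333 + 17 \left(-4\right) 73 = -333 - 4964 = -5297$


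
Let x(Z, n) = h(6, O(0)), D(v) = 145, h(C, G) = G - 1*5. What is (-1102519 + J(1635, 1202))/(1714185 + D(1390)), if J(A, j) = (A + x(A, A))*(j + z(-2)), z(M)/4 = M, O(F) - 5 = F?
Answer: 849671/1714330 ≈ 0.49563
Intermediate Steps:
O(F) = 5 + F
h(C, G) = -5 + G (h(C, G) = G - 5 = -5 + G)
x(Z, n) = 0 (x(Z, n) = -5 + (5 + 0) = -5 + 5 = 0)
z(M) = 4*M
J(A, j) = A*(-8 + j) (J(A, j) = (A + 0)*(j + 4*(-2)) = A*(j - 8) = A*(-8 + j))
(-1102519 + J(1635, 1202))/(1714185 + D(1390)) = (-1102519 + 1635*(-8 + 1202))/(1714185 + 145) = (-1102519 + 1635*1194)/1714330 = (-1102519 + 1952190)*(1/1714330) = 849671*(1/1714330) = 849671/1714330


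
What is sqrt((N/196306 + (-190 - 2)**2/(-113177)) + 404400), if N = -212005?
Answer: sqrt(199614985073698187335606022)/22217324162 ≈ 635.92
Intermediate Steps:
sqrt((N/196306 + (-190 - 2)**2/(-113177)) + 404400) = sqrt((-212005/196306 + (-190 - 2)**2/(-113177)) + 404400) = sqrt((-212005*1/196306 + (-192)**2*(-1/113177)) + 404400) = sqrt((-212005/196306 + 36864*(-1/113177)) + 404400) = sqrt((-212005/196306 - 36864/113177) + 404400) = sqrt(-31230714269/22217324162 + 404400) = sqrt(8984654660398531/22217324162) = sqrt(199614985073698187335606022)/22217324162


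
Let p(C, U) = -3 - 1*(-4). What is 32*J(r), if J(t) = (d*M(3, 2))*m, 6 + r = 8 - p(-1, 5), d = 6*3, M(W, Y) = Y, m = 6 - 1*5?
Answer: 1152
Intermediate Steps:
m = 1 (m = 6 - 5 = 1)
p(C, U) = 1 (p(C, U) = -3 + 4 = 1)
d = 18
r = 1 (r = -6 + (8 - 1*1) = -6 + (8 - 1) = -6 + 7 = 1)
J(t) = 36 (J(t) = (18*2)*1 = 36*1 = 36)
32*J(r) = 32*36 = 1152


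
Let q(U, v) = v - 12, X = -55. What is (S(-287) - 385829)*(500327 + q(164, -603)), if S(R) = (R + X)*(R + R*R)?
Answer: -14220740632576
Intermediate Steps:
q(U, v) = -12 + v
S(R) = (-55 + R)*(R + R²) (S(R) = (R - 55)*(R + R*R) = (-55 + R)*(R + R²))
(S(-287) - 385829)*(500327 + q(164, -603)) = (-287*(-55 + (-287)² - 54*(-287)) - 385829)*(500327 + (-12 - 603)) = (-287*(-55 + 82369 + 15498) - 385829)*(500327 - 615) = (-287*97812 - 385829)*499712 = (-28072044 - 385829)*499712 = -28457873*499712 = -14220740632576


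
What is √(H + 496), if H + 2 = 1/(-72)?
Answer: √71134/12 ≈ 22.226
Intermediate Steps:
H = -145/72 (H = -2 + 1/(-72) = -2 - 1/72 = -145/72 ≈ -2.0139)
√(H + 496) = √(-145/72 + 496) = √(35567/72) = √71134/12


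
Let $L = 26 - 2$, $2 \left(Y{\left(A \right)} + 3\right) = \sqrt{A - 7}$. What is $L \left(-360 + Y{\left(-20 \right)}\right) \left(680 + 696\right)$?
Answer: $-11987712 + 49536 i \sqrt{3} \approx -1.1988 \cdot 10^{7} + 85799.0 i$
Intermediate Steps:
$Y{\left(A \right)} = -3 + \frac{\sqrt{-7 + A}}{2}$ ($Y{\left(A \right)} = -3 + \frac{\sqrt{A - 7}}{2} = -3 + \frac{\sqrt{-7 + A}}{2}$)
$L = 24$
$L \left(-360 + Y{\left(-20 \right)}\right) \left(680 + 696\right) = 24 \left(-360 - \left(3 - \frac{\sqrt{-7 - 20}}{2}\right)\right) \left(680 + 696\right) = 24 \left(-360 - \left(3 - \frac{\sqrt{-27}}{2}\right)\right) 1376 = 24 \left(-360 - \left(3 - \frac{3 i \sqrt{3}}{2}\right)\right) 1376 = 24 \left(-363 + \frac{3 i \sqrt{3}}{2}\right) 1376 = 24 \left(-499488 + 2064 i \sqrt{3}\right) = -11987712 + 49536 i \sqrt{3}$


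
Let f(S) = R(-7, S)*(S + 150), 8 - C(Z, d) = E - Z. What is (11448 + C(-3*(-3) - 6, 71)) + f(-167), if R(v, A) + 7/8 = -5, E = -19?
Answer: 92623/8 ≈ 11578.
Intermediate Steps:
R(v, A) = -47/8 (R(v, A) = -7/8 - 5 = -47/8)
C(Z, d) = 27 + Z (C(Z, d) = 8 - (-19 - Z) = 8 + (19 + Z) = 27 + Z)
f(S) = -3525/4 - 47*S/8 (f(S) = -47*(S + 150)/8 = -47*(150 + S)/8 = -3525/4 - 47*S/8)
(11448 + C(-3*(-3) - 6, 71)) + f(-167) = (11448 + (27 + (-3*(-3) - 6))) + (-3525/4 - 47/8*(-167)) = (11448 + (27 + (9 - 6))) + (-3525/4 + 7849/8) = (11448 + (27 + 3)) + 799/8 = (11448 + 30) + 799/8 = 11478 + 799/8 = 92623/8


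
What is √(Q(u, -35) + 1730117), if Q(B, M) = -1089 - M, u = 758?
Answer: 497*√7 ≈ 1314.9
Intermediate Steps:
√(Q(u, -35) + 1730117) = √((-1089 - 1*(-35)) + 1730117) = √((-1089 + 35) + 1730117) = √(-1054 + 1730117) = √1729063 = 497*√7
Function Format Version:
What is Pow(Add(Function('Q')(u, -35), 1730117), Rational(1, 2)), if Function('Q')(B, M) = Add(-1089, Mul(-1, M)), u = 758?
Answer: Mul(497, Pow(7, Rational(1, 2))) ≈ 1314.9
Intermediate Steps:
Pow(Add(Function('Q')(u, -35), 1730117), Rational(1, 2)) = Pow(Add(Add(-1089, Mul(-1, -35)), 1730117), Rational(1, 2)) = Pow(Add(Add(-1089, 35), 1730117), Rational(1, 2)) = Pow(Add(-1054, 1730117), Rational(1, 2)) = Pow(1729063, Rational(1, 2)) = Mul(497, Pow(7, Rational(1, 2)))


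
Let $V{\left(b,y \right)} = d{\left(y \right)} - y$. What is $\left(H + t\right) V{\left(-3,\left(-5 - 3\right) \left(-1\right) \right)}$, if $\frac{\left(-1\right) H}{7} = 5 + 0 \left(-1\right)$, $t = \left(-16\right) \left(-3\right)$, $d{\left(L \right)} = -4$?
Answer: $-156$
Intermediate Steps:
$t = 48$
$H = -35$ ($H = - 7 \left(5 + 0 \left(-1\right)\right) = - 7 \left(5 + 0\right) = \left(-7\right) 5 = -35$)
$V{\left(b,y \right)} = -4 - y$
$\left(H + t\right) V{\left(-3,\left(-5 - 3\right) \left(-1\right) \right)} = \left(-35 + 48\right) \left(-4 - \left(-5 - 3\right) \left(-1\right)\right) = 13 \left(-4 - \left(-8\right) \left(-1\right)\right) = 13 \left(-4 - 8\right) = 13 \left(-12\right) = -156$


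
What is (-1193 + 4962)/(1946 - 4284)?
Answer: -3769/2338 ≈ -1.6121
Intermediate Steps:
(-1193 + 4962)/(1946 - 4284) = 3769/(-2338) = 3769*(-1/2338) = -3769/2338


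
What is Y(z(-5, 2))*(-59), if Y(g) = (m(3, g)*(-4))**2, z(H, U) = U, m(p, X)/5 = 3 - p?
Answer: 0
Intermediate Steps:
m(p, X) = 15 - 5*p (m(p, X) = 5*(3 - p) = 15 - 5*p)
Y(g) = 0 (Y(g) = ((15 - 5*3)*(-4))**2 = ((15 - 15)*(-4))**2 = (0*(-4))**2 = 0**2 = 0)
Y(z(-5, 2))*(-59) = 0*(-59) = 0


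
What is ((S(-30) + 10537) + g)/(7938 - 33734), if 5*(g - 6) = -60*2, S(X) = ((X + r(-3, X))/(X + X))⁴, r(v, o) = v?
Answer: -1683054641/4127360000 ≈ -0.40778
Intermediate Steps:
S(X) = (-3 + X)⁴/(16*X⁴) (S(X) = ((X - 3)/(X + X))⁴ = ((-3 + X)/((2*X)))⁴ = ((-3 + X)*(1/(2*X)))⁴ = ((-3 + X)/(2*X))⁴ = (-3 + X)⁴/(16*X⁴))
g = -18 (g = 6 + (-60*2)/5 = 6 + (⅕)*(-120) = 6 - 24 = -18)
((S(-30) + 10537) + g)/(7938 - 33734) = (((1/16)*(-3 - 30)⁴/(-30)⁴ + 10537) - 18)/(7938 - 33734) = (((1/16)*(1/810000)*(-33)⁴ + 10537) - 18)/(-25796) = (((1/16)*(1/810000)*1185921 + 10537) - 18)*(-1/25796) = ((14641/160000 + 10537) - 18)*(-1/25796) = (1685934641/160000 - 18)*(-1/25796) = (1683054641/160000)*(-1/25796) = -1683054641/4127360000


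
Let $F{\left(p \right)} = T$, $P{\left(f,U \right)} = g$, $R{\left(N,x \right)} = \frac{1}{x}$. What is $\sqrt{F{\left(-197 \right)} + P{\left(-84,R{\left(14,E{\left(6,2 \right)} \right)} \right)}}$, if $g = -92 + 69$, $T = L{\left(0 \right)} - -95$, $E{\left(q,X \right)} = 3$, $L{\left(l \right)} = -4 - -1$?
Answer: $\sqrt{69} \approx 8.3066$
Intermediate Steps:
$L{\left(l \right)} = -3$ ($L{\left(l \right)} = -4 + 1 = -3$)
$T = 92$ ($T = -3 - -95 = -3 + 95 = 92$)
$g = -23$
$P{\left(f,U \right)} = -23$
$F{\left(p \right)} = 92$
$\sqrt{F{\left(-197 \right)} + P{\left(-84,R{\left(14,E{\left(6,2 \right)} \right)} \right)}} = \sqrt{92 - 23} = \sqrt{69}$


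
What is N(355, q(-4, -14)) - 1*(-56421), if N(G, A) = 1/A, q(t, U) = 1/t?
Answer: 56417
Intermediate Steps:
N(355, q(-4, -14)) - 1*(-56421) = 1/(1/(-4)) - 1*(-56421) = 1/(-¼) + 56421 = -4 + 56421 = 56417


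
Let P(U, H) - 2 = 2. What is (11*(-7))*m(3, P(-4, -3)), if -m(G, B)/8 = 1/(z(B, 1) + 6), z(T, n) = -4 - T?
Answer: -308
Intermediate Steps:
P(U, H) = 4 (P(U, H) = 2 + 2 = 4)
m(G, B) = -8/(2 - B) (m(G, B) = -8/((-4 - B) + 6) = -8/(2 - B))
(11*(-7))*m(3, P(-4, -3)) = (11*(-7))*(8/(-2 + 4)) = -616/2 = -77*4 = -308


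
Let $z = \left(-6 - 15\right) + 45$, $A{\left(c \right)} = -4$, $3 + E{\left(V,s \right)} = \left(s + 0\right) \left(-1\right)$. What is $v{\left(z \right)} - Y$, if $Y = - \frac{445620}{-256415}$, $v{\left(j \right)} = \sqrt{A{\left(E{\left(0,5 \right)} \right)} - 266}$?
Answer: $- \frac{89124}{51283} + 3 i \sqrt{30} \approx -1.7379 + 16.432 i$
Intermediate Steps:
$E{\left(V,s \right)} = -3 - s$ ($E{\left(V,s \right)} = -3 + \left(s + 0\right) \left(-1\right) = -3 + s \left(-1\right) = -3 - s$)
$z = 24$ ($z = -21 + 45 = 24$)
$v{\left(j \right)} = 3 i \sqrt{30}$ ($v{\left(j \right)} = \sqrt{-4 - 266} = \sqrt{-270} = 3 i \sqrt{30}$)
$Y = \frac{89124}{51283}$ ($Y = \left(-445620\right) \left(- \frac{1}{256415}\right) = \frac{89124}{51283} \approx 1.7379$)
$v{\left(z \right)} - Y = 3 i \sqrt{30} - \frac{89124}{51283} = - \frac{89124}{51283} + 3 i \sqrt{30}$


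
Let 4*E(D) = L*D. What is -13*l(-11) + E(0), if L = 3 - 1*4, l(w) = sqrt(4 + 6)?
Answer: -13*sqrt(10) ≈ -41.110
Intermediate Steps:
l(w) = sqrt(10)
L = -1 (L = 3 - 4 = -1)
E(D) = -D/4 (E(D) = (-D)/4 = -D/4)
-13*l(-11) + E(0) = -13*sqrt(10) - 1/4*0 = -13*sqrt(10) + 0 = -13*sqrt(10)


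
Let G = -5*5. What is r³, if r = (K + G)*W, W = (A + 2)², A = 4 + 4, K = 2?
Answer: -12167000000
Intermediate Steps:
A = 8
G = -25
W = 100 (W = (8 + 2)² = 10² = 100)
r = -2300 (r = (2 - 25)*100 = -23*100 = -2300)
r³ = (-2300)³ = -12167000000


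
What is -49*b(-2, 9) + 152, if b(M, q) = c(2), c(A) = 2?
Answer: 54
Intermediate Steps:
b(M, q) = 2
-49*b(-2, 9) + 152 = -49*2 + 152 = -98 + 152 = 54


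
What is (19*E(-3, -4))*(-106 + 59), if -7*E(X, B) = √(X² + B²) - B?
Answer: 8037/7 ≈ 1148.1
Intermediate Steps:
E(X, B) = -√(B² + X²)/7 + B/7 (E(X, B) = -(√(X² + B²) - B)/7 = -(√(B² + X²) - B)/7 = -√(B² + X²)/7 + B/7)
(19*E(-3, -4))*(-106 + 59) = (19*(-√((-4)² + (-3)²)/7 + (⅐)*(-4)))*(-106 + 59) = (19*(-√(16 + 9)/7 - 4/7))*(-47) = (19*(-√25/7 - 4/7))*(-47) = (19*(-⅐*5 - 4/7))*(-47) = (19*(-5/7 - 4/7))*(-47) = (19*(-9/7))*(-47) = -171/7*(-47) = 8037/7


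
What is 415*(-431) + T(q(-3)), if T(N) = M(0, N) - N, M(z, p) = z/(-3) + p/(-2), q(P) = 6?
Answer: -178874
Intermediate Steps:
M(z, p) = -p/2 - z/3 (M(z, p) = z*(-⅓) + p*(-½) = -z/3 - p/2 = -p/2 - z/3)
T(N) = -3*N/2 (T(N) = (-N/2 - ⅓*0) - N = (-N/2 + 0) - N = -N/2 - N = -3*N/2)
415*(-431) + T(q(-3)) = 415*(-431) - 3/2*6 = -178865 - 9 = -178874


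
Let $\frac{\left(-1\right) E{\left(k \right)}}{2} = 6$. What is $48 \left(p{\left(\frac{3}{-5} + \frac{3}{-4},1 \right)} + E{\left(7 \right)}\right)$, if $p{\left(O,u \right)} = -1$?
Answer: $-624$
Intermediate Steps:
$E{\left(k \right)} = -12$ ($E{\left(k \right)} = \left(-2\right) 6 = -12$)
$48 \left(p{\left(\frac{3}{-5} + \frac{3}{-4},1 \right)} + E{\left(7 \right)}\right) = 48 \left(-1 - 12\right) = 48 \left(-13\right) = -624$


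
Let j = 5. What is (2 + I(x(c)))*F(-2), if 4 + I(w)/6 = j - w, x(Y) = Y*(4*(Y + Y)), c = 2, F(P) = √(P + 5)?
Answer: -184*√3 ≈ -318.70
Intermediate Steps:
F(P) = √(5 + P)
x(Y) = 8*Y² (x(Y) = Y*(4*(2*Y)) = Y*(8*Y) = 8*Y²)
I(w) = 6 - 6*w (I(w) = -24 + 6*(5 - w) = -24 + (30 - 6*w) = 6 - 6*w)
(2 + I(x(c)))*F(-2) = (2 + (6 - 48*2²))*√(5 - 2) = (2 + (6 - 48*4))*√3 = (2 + (6 - 6*32))*√3 = (2 + (6 - 192))*√3 = (2 - 186)*√3 = -184*√3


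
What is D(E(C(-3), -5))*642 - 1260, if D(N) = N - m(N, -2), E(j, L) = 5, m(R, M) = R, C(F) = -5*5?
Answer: -1260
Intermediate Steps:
C(F) = -25
D(N) = 0 (D(N) = N - N = 0)
D(E(C(-3), -5))*642 - 1260 = 0*642 - 1260 = 0 - 1260 = -1260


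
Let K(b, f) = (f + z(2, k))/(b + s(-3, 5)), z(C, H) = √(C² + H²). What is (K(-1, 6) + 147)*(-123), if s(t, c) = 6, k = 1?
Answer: -91143/5 - 123*√5/5 ≈ -18284.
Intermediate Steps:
K(b, f) = (f + √5)/(6 + b) (K(b, f) = (f + √(2² + 1²))/(b + 6) = (f + √(4 + 1))/(6 + b) = (f + √5)/(6 + b))
(K(-1, 6) + 147)*(-123) = ((6 + √5)/(6 - 1) + 147)*(-123) = ((6 + √5)/5 + 147)*(-123) = ((6/5 + √5/5) + 147)*(-123) = (741/5 + √5/5)*(-123) = -91143/5 - 123*√5/5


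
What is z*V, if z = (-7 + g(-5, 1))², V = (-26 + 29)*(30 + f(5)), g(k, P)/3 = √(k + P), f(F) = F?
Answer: 1365 - 8820*I ≈ 1365.0 - 8820.0*I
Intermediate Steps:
g(k, P) = 3*√(P + k) (g(k, P) = 3*√(k + P) = 3*√(P + k))
V = 105 (V = (-26 + 29)*(30 + 5) = 3*35 = 105)
z = (-7 + 6*I)² (z = (-7 + 3*√(1 - 5))² = (-7 + 3*√(-4))² = (-7 + 3*(2*I))² = (-7 + 6*I)² ≈ 13.0 - 84.0*I)
z*V = (13 - 84*I)*105 = 1365 - 8820*I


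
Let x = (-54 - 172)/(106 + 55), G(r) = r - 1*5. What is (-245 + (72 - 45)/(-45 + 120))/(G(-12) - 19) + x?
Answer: 195319/36225 ≈ 5.3918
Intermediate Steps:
G(r) = -5 + r (G(r) = r - 5 = -5 + r)
x = -226/161 ≈ -1.4037
(-245 + (72 - 45)/(-45 + 120))/(G(-12) - 19) + x = (-245 + (72 - 45)/(-45 + 120))/((-5 - 12) - 19) - 226/161 = (-245 + 27/75)/(-17 - 19) - 226/161 = (-245 + 27*(1/75))/(-36) - 226/161 = (-245 + 9/25)*(-1/36) - 226/161 = -6116/25*(-1/36) - 226/161 = 1529/225 - 226/161 = 195319/36225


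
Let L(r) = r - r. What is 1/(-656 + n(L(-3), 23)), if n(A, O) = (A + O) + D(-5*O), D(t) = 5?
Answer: -1/628 ≈ -0.0015924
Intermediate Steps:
L(r) = 0
n(A, O) = 5 + A + O (n(A, O) = (A + O) + 5 = 5 + A + O)
1/(-656 + n(L(-3), 23)) = 1/(-656 + (5 + 0 + 23)) = 1/(-656 + 28) = 1/(-628) = -1/628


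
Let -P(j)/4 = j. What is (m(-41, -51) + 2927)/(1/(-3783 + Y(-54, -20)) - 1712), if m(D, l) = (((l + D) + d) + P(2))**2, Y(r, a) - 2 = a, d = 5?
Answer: -45429552/6507313 ≈ -6.9813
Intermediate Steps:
Y(r, a) = 2 + a
P(j) = -4*j
m(D, l) = (-3 + D + l)**2 (m(D, l) = (((l + D) + 5) - 4*2)**2 = (((D + l) + 5) - 8)**2 = ((5 + D + l) - 8)**2 = (-3 + D + l)**2)
(m(-41, -51) + 2927)/(1/(-3783 + Y(-54, -20)) - 1712) = ((-3 - 41 - 51)**2 + 2927)/(1/(-3783 + (2 - 20)) - 1712) = ((-95)**2 + 2927)/(1/(-3783 - 18) - 1712) = (9025 + 2927)/(1/(-3801) - 1712) = 11952/(-1/3801 - 1712) = 11952/(-6507313/3801) = 11952*(-3801/6507313) = -45429552/6507313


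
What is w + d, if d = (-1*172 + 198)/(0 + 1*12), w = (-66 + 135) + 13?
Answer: 505/6 ≈ 84.167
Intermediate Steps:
w = 82 (w = 69 + 13 = 82)
d = 13/6 (d = (-172 + 198)/(0 + 12) = 26/12 = 26*(1/12) = 13/6 ≈ 2.1667)
w + d = 82 + 13/6 = 505/6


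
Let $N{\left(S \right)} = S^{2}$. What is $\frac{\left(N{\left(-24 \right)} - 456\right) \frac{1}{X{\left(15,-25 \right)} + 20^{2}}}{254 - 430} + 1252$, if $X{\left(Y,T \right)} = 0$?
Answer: $\frac{2203517}{1760} \approx 1252.0$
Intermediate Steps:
$\frac{\left(N{\left(-24 \right)} - 456\right) \frac{1}{X{\left(15,-25 \right)} + 20^{2}}}{254 - 430} + 1252 = \frac{\left(\left(-24\right)^{2} - 456\right) \frac{1}{0 + 20^{2}}}{254 - 430} + 1252 = \frac{\left(576 - 456\right) \frac{1}{0 + 400}}{-176} + 1252 = \frac{120}{400} \left(- \frac{1}{176}\right) + 1252 = 120 \cdot \frac{1}{400} \left(- \frac{1}{176}\right) + 1252 = \frac{3}{10} \left(- \frac{1}{176}\right) + 1252 = - \frac{3}{1760} + 1252 = \frac{2203517}{1760}$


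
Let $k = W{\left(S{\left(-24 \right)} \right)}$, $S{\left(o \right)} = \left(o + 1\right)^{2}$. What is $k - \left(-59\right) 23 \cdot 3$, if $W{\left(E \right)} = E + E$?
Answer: $5129$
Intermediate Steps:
$S{\left(o \right)} = \left(1 + o\right)^{2}$
$W{\left(E \right)} = 2 E$
$k = 1058$ ($k = 2 \left(1 - 24\right)^{2} = 2 \left(-23\right)^{2} = 2 \cdot 529 = 1058$)
$k - \left(-59\right) 23 \cdot 3 = 1058 - \left(-59\right) 23 \cdot 3 = 1058 - \left(-1357\right) 3 = 1058 - -4071 = 1058 + 4071 = 5129$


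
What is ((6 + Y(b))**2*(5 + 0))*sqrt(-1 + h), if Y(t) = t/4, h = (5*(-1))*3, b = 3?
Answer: 3645*I/4 ≈ 911.25*I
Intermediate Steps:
h = -15 (h = -5*3 = -15)
Y(t) = t/4 (Y(t) = t*(1/4) = t/4)
((6 + Y(b))**2*(5 + 0))*sqrt(-1 + h) = ((6 + (1/4)*3)**2*(5 + 0))*sqrt(-1 - 15) = ((6 + 3/4)**2*5)*sqrt(-16) = ((27/4)**2*5)*(4*I) = ((729/16)*5)*(4*I) = 3645*(4*I)/16 = 3645*I/4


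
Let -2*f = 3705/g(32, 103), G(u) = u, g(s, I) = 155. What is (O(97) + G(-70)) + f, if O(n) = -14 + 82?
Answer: -865/62 ≈ -13.952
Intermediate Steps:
O(n) = 68
f = -741/62 (f = -3705/(2*155) = -½*741/31 = -741/62 ≈ -11.952)
(O(97) + G(-70)) + f = (68 - 70) - 741/62 = -2 - 741/62 = -865/62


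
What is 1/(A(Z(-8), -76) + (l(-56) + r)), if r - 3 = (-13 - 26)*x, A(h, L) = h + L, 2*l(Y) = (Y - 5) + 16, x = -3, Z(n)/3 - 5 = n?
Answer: 2/25 ≈ 0.080000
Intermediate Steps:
Z(n) = 15 + 3*n
l(Y) = 11/2 + Y/2 (l(Y) = ((Y - 5) + 16)/2 = ((-5 + Y) + 16)/2 = (11 + Y)/2 = 11/2 + Y/2)
A(h, L) = L + h
r = 120 (r = 3 + (-13 - 26)*(-3) = 3 - 39*(-3) = 3 + 117 = 120)
1/(A(Z(-8), -76) + (l(-56) + r)) = 1/((-76 + (15 + 3*(-8))) + ((11/2 + (½)*(-56)) + 120)) = 1/((-76 + (15 - 24)) + ((11/2 - 28) + 120)) = 1/((-76 - 9) + (-45/2 + 120)) = 1/(-85 + 195/2) = 1/(25/2) = 2/25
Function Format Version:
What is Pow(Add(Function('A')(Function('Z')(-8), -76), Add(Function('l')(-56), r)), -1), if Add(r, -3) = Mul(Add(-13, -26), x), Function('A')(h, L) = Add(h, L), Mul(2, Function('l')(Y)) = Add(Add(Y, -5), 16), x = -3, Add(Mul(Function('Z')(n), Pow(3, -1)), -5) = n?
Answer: Rational(2, 25) ≈ 0.080000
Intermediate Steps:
Function('Z')(n) = Add(15, Mul(3, n))
Function('l')(Y) = Add(Rational(11, 2), Mul(Rational(1, 2), Y)) (Function('l')(Y) = Mul(Rational(1, 2), Add(Add(Y, -5), 16)) = Mul(Rational(1, 2), Add(Add(-5, Y), 16)) = Mul(Rational(1, 2), Add(11, Y)) = Add(Rational(11, 2), Mul(Rational(1, 2), Y)))
Function('A')(h, L) = Add(L, h)
r = 120 (r = Add(3, Mul(Add(-13, -26), -3)) = Add(3, Mul(-39, -3)) = Add(3, 117) = 120)
Pow(Add(Function('A')(Function('Z')(-8), -76), Add(Function('l')(-56), r)), -1) = Pow(Add(Add(-76, Add(15, Mul(3, -8))), Add(Add(Rational(11, 2), Mul(Rational(1, 2), -56)), 120)), -1) = Pow(Add(Add(-76, Add(15, -24)), Add(Add(Rational(11, 2), -28), 120)), -1) = Pow(Add(Add(-76, -9), Add(Rational(-45, 2), 120)), -1) = Pow(Add(-85, Rational(195, 2)), -1) = Pow(Rational(25, 2), -1) = Rational(2, 25)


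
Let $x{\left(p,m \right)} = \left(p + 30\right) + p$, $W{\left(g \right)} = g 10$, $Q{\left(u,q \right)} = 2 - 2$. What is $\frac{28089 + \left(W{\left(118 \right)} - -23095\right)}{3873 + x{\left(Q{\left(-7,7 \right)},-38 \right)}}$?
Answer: $\frac{52364}{3903} \approx 13.416$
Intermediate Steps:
$Q{\left(u,q \right)} = 0$ ($Q{\left(u,q \right)} = 2 - 2 = 0$)
$W{\left(g \right)} = 10 g$
$x{\left(p,m \right)} = 30 + 2 p$ ($x{\left(p,m \right)} = \left(30 + p\right) + p = 30 + 2 p$)
$\frac{28089 + \left(W{\left(118 \right)} - -23095\right)}{3873 + x{\left(Q{\left(-7,7 \right)},-38 \right)}} = \frac{28089 + \left(10 \cdot 118 - -23095\right)}{3873 + \left(30 + 2 \cdot 0\right)} = \frac{28089 + \left(1180 + 23095\right)}{3873 + \left(30 + 0\right)} = \frac{28089 + 24275}{3873 + 30} = \frac{52364}{3903}$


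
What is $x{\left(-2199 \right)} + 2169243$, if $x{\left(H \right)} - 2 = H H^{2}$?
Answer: $-10631317354$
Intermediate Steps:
$x{\left(H \right)} = 2 + H^{3}$ ($x{\left(H \right)} = 2 + H H^{2} = 2 + H^{3}$)
$x{\left(-2199 \right)} + 2169243 = \left(2 + \left(-2199\right)^{3}\right) + 2169243 = \left(2 - 10633486599\right) + 2169243 = -10633486597 + 2169243 = -10631317354$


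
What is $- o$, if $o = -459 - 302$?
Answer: $761$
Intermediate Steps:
$o = -761$ ($o = -459 - 302 = -761$)
$- o = \left(-1\right) \left(-761\right) = 761$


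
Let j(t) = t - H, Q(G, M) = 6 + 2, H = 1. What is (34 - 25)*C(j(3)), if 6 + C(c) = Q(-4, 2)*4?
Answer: 234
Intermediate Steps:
Q(G, M) = 8
j(t) = -1 + t (j(t) = t - 1*1 = t - 1 = -1 + t)
C(c) = 26 (C(c) = -6 + 8*4 = -6 + 32 = 26)
(34 - 25)*C(j(3)) = (34 - 25)*26 = 9*26 = 234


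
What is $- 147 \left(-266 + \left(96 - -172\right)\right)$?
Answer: $-294$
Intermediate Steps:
$- 147 \left(-266 + \left(96 - -172\right)\right) = - 147 \left(-266 + \left(96 + 172\right)\right) = - 147 \left(-266 + 268\right) = \left(-147\right) 2 = -294$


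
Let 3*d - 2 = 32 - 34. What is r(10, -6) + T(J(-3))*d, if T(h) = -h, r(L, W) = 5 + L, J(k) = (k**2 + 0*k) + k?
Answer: 15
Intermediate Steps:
J(k) = k + k**2 (J(k) = (k**2 + 0) + k = k**2 + k = k + k**2)
d = 0 (d = 2/3 + (32 - 34)/3 = 2/3 + (1/3)*(-2) = 2/3 - 2/3 = 0)
r(10, -6) + T(J(-3))*d = (5 + 10) - (-3)*(1 - 3)*0 = 15 - (-3)*(-2)*0 = 15 - 1*6*0 = 15 - 6*0 = 15 + 0 = 15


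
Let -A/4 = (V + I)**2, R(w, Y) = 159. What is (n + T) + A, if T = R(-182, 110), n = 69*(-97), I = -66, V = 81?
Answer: -7434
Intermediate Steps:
n = -6693
T = 159
A = -900 (A = -4*(81 - 66)**2 = -4*15**2 = -4*225 = -900)
(n + T) + A = (-6693 + 159) - 900 = -6534 - 900 = -7434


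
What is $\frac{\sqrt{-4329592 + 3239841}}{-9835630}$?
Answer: $- \frac{i \sqrt{1089751}}{9835630} \approx - 0.00010614 i$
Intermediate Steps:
$\frac{\sqrt{-4329592 + 3239841}}{-9835630} = \sqrt{-1089751} \left(- \frac{1}{9835630}\right) = i \sqrt{1089751} \left(- \frac{1}{9835630}\right) = - \frac{i \sqrt{1089751}}{9835630}$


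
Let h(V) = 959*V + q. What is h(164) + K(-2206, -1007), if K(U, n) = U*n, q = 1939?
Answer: 2380657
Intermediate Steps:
h(V) = 1939 + 959*V (h(V) = 959*V + 1939 = 1939 + 959*V)
h(164) + K(-2206, -1007) = (1939 + 959*164) - 2206*(-1007) = (1939 + 157276) + 2221442 = 159215 + 2221442 = 2380657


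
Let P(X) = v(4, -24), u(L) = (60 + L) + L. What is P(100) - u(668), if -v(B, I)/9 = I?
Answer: -1180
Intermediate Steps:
v(B, I) = -9*I
u(L) = 60 + 2*L
P(X) = 216 (P(X) = -9*(-24) = 216)
P(100) - u(668) = 216 - (60 + 2*668) = 216 - (60 + 1336) = 216 - 1*1396 = 216 - 1396 = -1180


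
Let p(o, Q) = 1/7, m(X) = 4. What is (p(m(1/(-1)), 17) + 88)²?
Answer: 380689/49 ≈ 7769.2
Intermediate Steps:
p(o, Q) = ⅐ (p(o, Q) = 1*(⅐) = ⅐)
(p(m(1/(-1)), 17) + 88)² = (⅐ + 88)² = (617/7)² = 380689/49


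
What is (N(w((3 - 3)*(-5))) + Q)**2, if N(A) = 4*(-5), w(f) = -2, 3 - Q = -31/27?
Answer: 183184/729 ≈ 251.28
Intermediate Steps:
Q = 112/27 (Q = 3 - (-31)/27 = 3 - 1*(-31/27) = 3 + 31/27 = 112/27 ≈ 4.1481)
N(A) = -20
(N(w((3 - 3)*(-5))) + Q)**2 = (-20 + 112/27)**2 = (-428/27)**2 = 183184/729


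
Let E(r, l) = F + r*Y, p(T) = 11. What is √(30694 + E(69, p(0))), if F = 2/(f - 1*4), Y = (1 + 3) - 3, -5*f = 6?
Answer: √5198882/13 ≈ 175.39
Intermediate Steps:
f = -6/5 (f = -⅕*6 = -6/5 ≈ -1.2000)
Y = 1 (Y = 4 - 3 = 1)
F = -5/13 (F = 2/(-6/5 - 1*4) = 2/(-6/5 - 4) = 2/(-26/5) = 2*(-5/26) = -5/13 ≈ -0.38462)
E(r, l) = -5/13 + r (E(r, l) = -5/13 + r*1 = -5/13 + r)
√(30694 + E(69, p(0))) = √(30694 + (-5/13 + 69)) = √(30694 + 892/13) = √(399914/13) = √5198882/13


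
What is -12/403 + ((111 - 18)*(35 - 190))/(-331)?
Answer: 5805273/133393 ≈ 43.520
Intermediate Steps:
-12/403 + ((111 - 18)*(35 - 190))/(-331) = -12*1/403 + (93*(-155))*(-1/331) = -12/403 - 14415*(-1/331) = -12/403 + 14415/331 = 5805273/133393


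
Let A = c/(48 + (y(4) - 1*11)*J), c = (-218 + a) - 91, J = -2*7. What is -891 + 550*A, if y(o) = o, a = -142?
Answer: -189068/73 ≈ -2590.0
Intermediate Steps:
J = -14
c = -451 (c = (-218 - 142) - 91 = -360 - 91 = -451)
A = -451/146 (A = -451/(48 + (4 - 1*11)*(-14)) = -451/(48 + (4 - 11)*(-14)) = -451/(48 - 7*(-14)) = -451/(48 + 98) = -451/146 ≈ -3.0890)
-891 + 550*A = -891 + 550*(-451/146) = -891 - 124025/73 = -189068/73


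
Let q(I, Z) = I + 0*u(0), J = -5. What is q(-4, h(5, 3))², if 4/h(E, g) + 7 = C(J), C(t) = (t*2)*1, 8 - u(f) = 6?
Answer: 16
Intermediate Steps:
u(f) = 2 (u(f) = 8 - 1*6 = 8 - 6 = 2)
C(t) = 2*t (C(t) = (2*t)*1 = 2*t)
h(E, g) = -4/17 (h(E, g) = 4/(-7 + 2*(-5)) = 4/(-7 - 10) = 4/(-17) = 4*(-1/17) = -4/17)
q(I, Z) = I (q(I, Z) = I + 0*2 = I + 0 = I)
q(-4, h(5, 3))² = (-4)² = 16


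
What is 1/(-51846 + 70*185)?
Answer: -1/38896 ≈ -2.5710e-5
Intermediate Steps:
1/(-51846 + 70*185) = 1/(-51846 + 12950) = 1/(-38896) = -1/38896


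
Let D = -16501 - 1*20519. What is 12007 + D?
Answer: -25013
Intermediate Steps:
D = -37020 (D = -16501 - 20519 = -37020)
12007 + D = 12007 - 37020 = -25013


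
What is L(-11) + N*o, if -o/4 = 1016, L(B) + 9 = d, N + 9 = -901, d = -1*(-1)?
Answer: 3698232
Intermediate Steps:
d = 1
N = -910 (N = -9 - 901 = -910)
L(B) = -8 (L(B) = -9 + 1 = -8)
o = -4064 (o = -4*1016 = -4064)
L(-11) + N*o = -8 - 910*(-4064) = -8 + 3698240 = 3698232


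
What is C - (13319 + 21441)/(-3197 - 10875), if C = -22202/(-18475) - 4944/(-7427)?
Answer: 1046910826011/241359118175 ≈ 4.3376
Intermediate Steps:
C = 256234654/137213825 (C = -22202*(-1/18475) - 4944*(-1/7427) = 22202/18475 + 4944/7427 = 256234654/137213825 ≈ 1.8674)
C - (13319 + 21441)/(-3197 - 10875) = 256234654/137213825 - (13319 + 21441)/(-3197 - 10875) = 256234654/137213825 - 34760/(-14072) = 256234654/137213825 - 34760*(-1)/14072 = 256234654/137213825 - 1*(-4345/1759) = 256234654/137213825 + 4345/1759 = 1046910826011/241359118175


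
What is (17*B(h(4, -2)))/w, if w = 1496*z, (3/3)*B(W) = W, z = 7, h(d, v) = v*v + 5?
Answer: 9/616 ≈ 0.014610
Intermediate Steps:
h(d, v) = 5 + v**2 (h(d, v) = v**2 + 5 = 5 + v**2)
B(W) = W
w = 10472 (w = 1496*7 = 10472)
(17*B(h(4, -2)))/w = (17*(5 + (-2)**2))/10472 = (17*(5 + 4))*(1/10472) = (17*9)*(1/10472) = 153*(1/10472) = 9/616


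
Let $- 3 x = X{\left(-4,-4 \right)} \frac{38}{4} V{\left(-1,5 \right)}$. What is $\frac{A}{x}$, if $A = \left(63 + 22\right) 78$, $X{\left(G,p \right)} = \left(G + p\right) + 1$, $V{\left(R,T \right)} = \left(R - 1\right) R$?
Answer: $\frac{19890}{133} \approx 149.55$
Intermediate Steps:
$V{\left(R,T \right)} = R \left(-1 + R\right)$ ($V{\left(R,T \right)} = \left(-1 + R\right) R = R \left(-1 + R\right)$)
$X{\left(G,p \right)} = 1 + G + p$
$x = \frac{133}{3}$ ($x = - \frac{\left(1 - 4 - 4\right) \frac{38}{4} \left(- (-1 - 1)\right)}{3} = - \frac{- 7 \cdot 38 \cdot \frac{1}{4} \left(\left(-1\right) \left(-2\right)\right)}{3} = - \frac{\left(-7\right) \frac{19}{2} \cdot 2}{3} = - \frac{\left(- \frac{133}{2}\right) 2}{3} = \left(- \frac{1}{3}\right) \left(-133\right) = \frac{133}{3} \approx 44.333$)
$A = 6630$ ($A = 85 \cdot 78 = 6630$)
$\frac{A}{x} = \frac{6630}{\frac{133}{3}} = 6630 \cdot \frac{3}{133} = \frac{19890}{133}$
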